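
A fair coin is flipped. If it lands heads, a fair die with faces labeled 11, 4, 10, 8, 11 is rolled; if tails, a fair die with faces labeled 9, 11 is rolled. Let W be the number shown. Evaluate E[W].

47/5

E[W | heads] = (11+4+10+8+11)/5 = 44/5.
E[W | tails] = (9+11)/2 = 10.
E[W] = (1/2)·(44/5) + (1/2)·(10) = 47/5.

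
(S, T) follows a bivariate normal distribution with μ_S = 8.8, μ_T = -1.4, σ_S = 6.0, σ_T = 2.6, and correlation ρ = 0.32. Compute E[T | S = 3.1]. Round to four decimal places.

The regression of T on S has slope ρ·σ_T/σ_S and passes through (μ_S, μ_T).
E[T | S=3.1] = -1.4 + (0.32)·(2.6/6.0)·(3.1 − (8.8)) = -1.4 + (0.13867)·(-5.7) = -2.1904.

-2.1904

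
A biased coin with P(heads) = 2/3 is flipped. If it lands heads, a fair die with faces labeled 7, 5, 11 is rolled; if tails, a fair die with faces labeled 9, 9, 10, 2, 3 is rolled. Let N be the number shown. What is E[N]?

329/45

E[N | heads] = (7+5+11)/3 = 23/3.
E[N | tails] = (9+9+10+2+3)/5 = 33/5.
By the law of total expectation,
E[N] = (2/3)·(23/3) + (1/3)·(33/5) = 329/45.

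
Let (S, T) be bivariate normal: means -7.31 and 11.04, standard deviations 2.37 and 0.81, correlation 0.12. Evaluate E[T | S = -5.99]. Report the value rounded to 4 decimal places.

The regression of T on S has slope ρ·σ_T/σ_S and passes through (μ_S, μ_T).
E[T | S=-5.99] = 11.04 + (0.12)·(0.81/2.37)·(-5.99 − (-7.31)) = 11.04 + (0.041013)·(1.32) = 11.0941.

11.0941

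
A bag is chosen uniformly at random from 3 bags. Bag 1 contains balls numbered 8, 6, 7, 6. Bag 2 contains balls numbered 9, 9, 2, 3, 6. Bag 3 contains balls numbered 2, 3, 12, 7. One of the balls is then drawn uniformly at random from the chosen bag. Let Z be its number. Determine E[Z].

E[Z | bag 1] = (8+6+7+6)/4 = 27/4.
E[Z | bag 2] = (9+9+2+3+6)/5 = 29/5.
E[Z | bag 3] = (2+3+12+7)/4 = 6.
By the law of total expectation,
E[Z] = (1/3)·(27/4) + (1/3)·(29/5) + (1/3)·(6) = 371/60.

371/60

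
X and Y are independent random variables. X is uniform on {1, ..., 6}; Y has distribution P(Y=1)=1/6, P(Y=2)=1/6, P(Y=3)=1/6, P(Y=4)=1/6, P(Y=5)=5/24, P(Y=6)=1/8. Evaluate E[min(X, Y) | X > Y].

P(X > Y) = 61/144.
Summing min(X,Y)·P(x,y) over outcomes with X > Y gives 145/144.
E[min(X, Y) | X > Y] = (145/144) / (61/144) = 145/61.

145/61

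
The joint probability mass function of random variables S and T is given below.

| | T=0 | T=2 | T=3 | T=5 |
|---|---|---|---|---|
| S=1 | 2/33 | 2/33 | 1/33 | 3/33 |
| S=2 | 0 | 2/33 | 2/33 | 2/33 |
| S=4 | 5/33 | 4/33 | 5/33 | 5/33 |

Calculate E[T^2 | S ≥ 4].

P(S ≥ 4) = 19/33.
Σ T^2·P over the event = 0·(5/33) + 4·(4/33) + 9·(5/33) + 25·(5/33) = 62/11.
E[T^2 | S ≥ 4] = (62/11) / (19/33) = 186/19.

186/19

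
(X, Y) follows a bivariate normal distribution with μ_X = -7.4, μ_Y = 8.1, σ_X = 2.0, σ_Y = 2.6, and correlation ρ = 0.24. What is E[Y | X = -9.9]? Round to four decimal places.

7.3200

E[Y | X=x] = μ_Y + ρ(σ_Y/σ_X)(x − μ_X) for jointly normal variables.
E[Y | X=-9.9] = 8.1 + (0.24)·(2.6/2.0)·(-9.9 − (-7.4)) = 8.1 + (0.312)·(-2.5) = 7.3200.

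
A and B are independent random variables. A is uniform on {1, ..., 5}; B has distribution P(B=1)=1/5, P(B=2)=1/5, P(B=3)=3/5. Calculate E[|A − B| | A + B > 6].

P(A + B > 6) = 7/25.
Summing |A−B|·P(x,y) over outcomes with A + B > 6 gives 12/25.
E[|A − B| | A + B > 6] = (12/25) / (7/25) = 12/7.

12/7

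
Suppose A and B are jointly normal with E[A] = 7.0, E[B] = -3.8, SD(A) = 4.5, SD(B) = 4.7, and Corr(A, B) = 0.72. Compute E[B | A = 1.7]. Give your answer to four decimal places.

-7.7856

The regression of B on A has slope ρ·σ_B/σ_A and passes through (μ_A, μ_B).
E[B | A=1.7] = -3.8 + (0.72)·(4.7/4.5)·(1.7 − (7.0)) = -3.8 + (0.752)·(-5.3) = -7.7856.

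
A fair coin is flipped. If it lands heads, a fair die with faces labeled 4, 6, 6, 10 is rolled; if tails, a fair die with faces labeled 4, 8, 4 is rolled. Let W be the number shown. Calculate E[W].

71/12

E[W | heads] = (4+6+6+10)/4 = 13/2.
E[W | tails] = (4+8+4)/3 = 16/3.
E[W] = (1/2)·(13/2) + (1/2)·(16/3) = 71/12.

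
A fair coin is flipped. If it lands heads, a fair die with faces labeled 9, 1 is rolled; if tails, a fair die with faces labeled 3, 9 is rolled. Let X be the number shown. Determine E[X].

E[X | heads] = (9+1)/2 = 5.
E[X | tails] = (3+9)/2 = 6.
E[X] = (1/2)·(5) + (1/2)·(6) = 11/2.

11/2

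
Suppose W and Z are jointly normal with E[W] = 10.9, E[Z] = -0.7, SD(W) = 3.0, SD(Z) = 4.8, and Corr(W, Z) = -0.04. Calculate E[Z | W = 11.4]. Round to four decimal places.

-0.7320

E[Z | W=x] = μ_Z + ρ(σ_Z/σ_W)(x − μ_W) for jointly normal variables.
E[Z | W=11.4] = -0.7 + (-0.04)·(4.8/3.0)·(11.4 − (10.9)) = -0.7 + (-0.064)·(0.5) = -0.7320.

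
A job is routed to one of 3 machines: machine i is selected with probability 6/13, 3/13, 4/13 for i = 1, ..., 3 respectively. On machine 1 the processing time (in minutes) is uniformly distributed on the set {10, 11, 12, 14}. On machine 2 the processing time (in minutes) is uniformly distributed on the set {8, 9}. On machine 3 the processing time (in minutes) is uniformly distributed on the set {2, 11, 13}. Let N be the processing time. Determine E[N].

E[N | machine 1] = (10+11+12+14)/4 = 47/4.
E[N | machine 2] = (8+9)/2 = 17/2.
E[N | machine 3] = (2+11+13)/3 = 26/3.
E[N] = (6/13)·(47/4) + (3/13)·(17/2) + (4/13)·(26/3) = 392/39.

392/39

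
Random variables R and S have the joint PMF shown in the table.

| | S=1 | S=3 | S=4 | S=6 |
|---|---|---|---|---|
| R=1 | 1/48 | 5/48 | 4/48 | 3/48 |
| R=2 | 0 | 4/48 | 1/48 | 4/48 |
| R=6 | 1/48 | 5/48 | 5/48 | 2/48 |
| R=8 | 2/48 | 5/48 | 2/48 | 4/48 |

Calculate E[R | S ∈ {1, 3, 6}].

P(S ∈ {1, 3, 6}) = 3/4.
Summing R·P(R=x,S=y) over the conditioning event gives 161/48.
E[R | S ∈ {1, 3, 6}] = (161/48) / (3/4) = 161/36.

161/36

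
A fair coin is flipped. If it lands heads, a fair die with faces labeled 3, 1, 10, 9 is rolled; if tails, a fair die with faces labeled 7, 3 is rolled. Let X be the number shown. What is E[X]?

E[X | heads] = (3+1+10+9)/4 = 23/4.
E[X | tails] = (7+3)/2 = 5.
E[X] = (1/2)·(23/4) + (1/2)·(5) = 43/8.

43/8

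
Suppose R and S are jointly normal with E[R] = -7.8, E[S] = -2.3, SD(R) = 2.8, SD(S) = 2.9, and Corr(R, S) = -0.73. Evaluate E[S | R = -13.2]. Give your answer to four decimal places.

1.7828

The regression of S on R has slope ρ·σ_S/σ_R and passes through (μ_R, μ_S).
E[S | R=-13.2] = -2.3 + (-0.73)·(2.9/2.8)·(-13.2 − (-7.8)) = -2.3 + (-0.75607)·(-5.4) = 1.7828.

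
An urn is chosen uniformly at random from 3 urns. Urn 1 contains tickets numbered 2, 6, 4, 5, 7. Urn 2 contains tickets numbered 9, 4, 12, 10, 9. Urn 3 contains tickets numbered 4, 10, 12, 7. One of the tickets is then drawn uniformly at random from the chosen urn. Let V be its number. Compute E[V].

E[V | urn 1] = (2+6+4+5+7)/5 = 24/5.
E[V | urn 2] = (9+4+12+10+9)/5 = 44/5.
E[V | urn 3] = (4+10+12+7)/4 = 33/4.
E[V] = (1/3)·(24/5) + (1/3)·(44/5) + (1/3)·(33/4) = 437/60.

437/60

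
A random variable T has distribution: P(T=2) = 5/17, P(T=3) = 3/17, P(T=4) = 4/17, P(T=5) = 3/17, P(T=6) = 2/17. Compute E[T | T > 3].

P(T > 3) = 9/17.
Σ over the event: 4·4/17 + 5·3/17 + 6·2/17 = 43/17.
E[T | T > 3] = (43/17) / (9/17) = 43/9.

43/9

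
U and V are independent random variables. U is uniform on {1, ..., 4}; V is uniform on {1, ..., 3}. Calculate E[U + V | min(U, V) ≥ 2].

Outcomes with min(U, V) ≥ 2: (2,2), (2,3), (3,2), (3,3), (4,2), (4,3), each with probability 1/12.
E[U + V | min(U, V) ≥ 2] = (4 + 5 + 5 + 6 + 6 + 7) / 6 = 11/2.

11/2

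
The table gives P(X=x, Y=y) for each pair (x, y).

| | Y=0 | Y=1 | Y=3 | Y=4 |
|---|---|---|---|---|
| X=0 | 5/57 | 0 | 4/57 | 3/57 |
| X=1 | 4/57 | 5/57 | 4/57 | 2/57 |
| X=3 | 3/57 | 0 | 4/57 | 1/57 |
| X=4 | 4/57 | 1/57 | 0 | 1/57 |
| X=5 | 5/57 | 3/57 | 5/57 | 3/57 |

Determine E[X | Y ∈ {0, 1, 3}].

P(Y ∈ {0, 1, 3}) = 47/57.
Summing X·P(X=x,Y=y) over the conditioning event gives 119/57.
E[X | Y ∈ {0, 1, 3}] = (119/57) / (47/57) = 119/47.

119/47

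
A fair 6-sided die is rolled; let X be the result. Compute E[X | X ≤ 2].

3/2

Given X ≤ 2, X is equally likely to be any of {1, 2}.
E[X | X ≤ 2] = (1 + 2) / 2 = 3/2.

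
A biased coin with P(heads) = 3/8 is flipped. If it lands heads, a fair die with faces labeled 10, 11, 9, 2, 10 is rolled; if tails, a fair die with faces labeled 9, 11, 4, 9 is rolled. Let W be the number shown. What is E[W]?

E[W | heads] = (10+11+9+2+10)/5 = 42/5.
E[W | tails] = (9+11+4+9)/4 = 33/4.
By the law of total expectation,
E[W] = (3/8)·(42/5) + (5/8)·(33/4) = 1329/160.

1329/160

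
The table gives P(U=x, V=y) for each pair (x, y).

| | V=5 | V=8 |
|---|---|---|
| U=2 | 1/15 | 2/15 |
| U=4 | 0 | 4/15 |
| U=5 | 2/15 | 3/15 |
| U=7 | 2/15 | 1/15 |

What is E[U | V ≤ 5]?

P(V ≤ 5) = 1/3.
Σ U·P over the event = 2·(1/15) + 5·(2/15) + 7·(2/15) = 26/15.
E[U | V ≤ 5] = (26/15) / (1/3) = 26/5.

26/5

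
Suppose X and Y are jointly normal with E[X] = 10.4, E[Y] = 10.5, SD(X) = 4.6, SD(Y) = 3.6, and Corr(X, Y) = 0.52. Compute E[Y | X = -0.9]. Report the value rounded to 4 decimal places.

5.9014

E[Y | X=x] = μ_Y + ρ(σ_Y/σ_X)(x − μ_X) for jointly normal variables.
E[Y | X=-0.9] = 10.5 + (0.52)·(3.6/4.6)·(-0.9 − (10.4)) = 10.5 + (0.40696)·(-11.3) = 5.9014.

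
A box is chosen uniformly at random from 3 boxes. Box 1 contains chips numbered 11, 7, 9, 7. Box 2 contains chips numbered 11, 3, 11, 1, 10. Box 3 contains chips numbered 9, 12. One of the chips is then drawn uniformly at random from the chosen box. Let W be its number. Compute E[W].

E[W | box 1] = (11+7+9+7)/4 = 17/2.
E[W | box 2] = (11+3+11+1+10)/5 = 36/5.
E[W | box 3] = (9+12)/2 = 21/2.
E[W] = (1/3)·(17/2) + (1/3)·(36/5) + (1/3)·(21/2) = 131/15.

131/15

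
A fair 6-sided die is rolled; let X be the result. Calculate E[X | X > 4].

Given X > 4, X is equally likely to be any of {5, 6}.
E[X | X > 4] = (5 + 6) / 2 = 11/2.

11/2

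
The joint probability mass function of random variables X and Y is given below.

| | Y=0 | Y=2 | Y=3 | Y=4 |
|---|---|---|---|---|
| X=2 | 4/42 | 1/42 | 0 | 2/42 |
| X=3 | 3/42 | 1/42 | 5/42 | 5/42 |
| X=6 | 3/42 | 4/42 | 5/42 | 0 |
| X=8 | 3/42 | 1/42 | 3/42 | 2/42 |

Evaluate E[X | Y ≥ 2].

141/29

P(Y ≥ 2) = 29/42.
Summing X·P(X=x,Y=y) over the conditioning event gives 47/14.
E[X | Y ≥ 2] = (47/14) / (29/42) = 141/29.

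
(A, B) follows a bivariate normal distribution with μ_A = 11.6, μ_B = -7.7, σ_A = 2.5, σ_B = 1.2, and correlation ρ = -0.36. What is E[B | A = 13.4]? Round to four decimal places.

-8.0110

The regression of B on A has slope ρ·σ_B/σ_A and passes through (μ_A, μ_B).
E[B | A=13.4] = -7.7 + (-0.36)·(1.2/2.5)·(13.4 − (11.6)) = -7.7 + (-0.1728)·(1.8) = -8.0110.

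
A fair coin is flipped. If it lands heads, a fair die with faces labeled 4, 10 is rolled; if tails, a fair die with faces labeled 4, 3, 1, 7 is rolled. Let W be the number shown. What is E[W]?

E[W | heads] = (4+10)/2 = 7.
E[W | tails] = (4+3+1+7)/4 = 15/4.
By the law of total expectation,
E[W] = (1/2)·(7) + (1/2)·(15/4) = 43/8.

43/8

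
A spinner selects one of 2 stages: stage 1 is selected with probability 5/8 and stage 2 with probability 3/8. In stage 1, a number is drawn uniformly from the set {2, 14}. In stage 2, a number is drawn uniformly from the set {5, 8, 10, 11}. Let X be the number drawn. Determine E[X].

E[X | stage 1] = (2+14)/2 = 8.
E[X | stage 2] = (5+8+10+11)/4 = 17/2.
By the law of total expectation,
E[X] = (5/8)·(8) + (3/8)·(17/2) = 131/16.

131/16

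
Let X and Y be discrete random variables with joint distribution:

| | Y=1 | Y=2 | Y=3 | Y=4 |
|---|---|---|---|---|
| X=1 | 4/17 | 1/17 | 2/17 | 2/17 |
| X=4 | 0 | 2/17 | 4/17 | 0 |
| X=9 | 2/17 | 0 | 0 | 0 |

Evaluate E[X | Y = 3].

3

P(Y = 3) = 6/17.
Σ X·P over the event = 1·(2/17) + 4·(4/17) = 18/17.
E[X | Y = 3] = (18/17) / (6/17) = 3.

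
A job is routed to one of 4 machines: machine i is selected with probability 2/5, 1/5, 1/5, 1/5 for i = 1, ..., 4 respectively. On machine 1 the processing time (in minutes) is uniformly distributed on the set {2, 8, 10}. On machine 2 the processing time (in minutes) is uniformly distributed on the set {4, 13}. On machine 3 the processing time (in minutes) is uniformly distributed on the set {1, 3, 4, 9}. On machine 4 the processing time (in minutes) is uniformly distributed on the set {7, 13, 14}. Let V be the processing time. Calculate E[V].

449/60

E[V | machine 1] = (2+8+10)/3 = 20/3.
E[V | machine 2] = (4+13)/2 = 17/2.
E[V | machine 3] = (1+3+4+9)/4 = 17/4.
E[V | machine 4] = (7+13+14)/3 = 34/3.
E[V] = (2/5)·(20/3) + (1/5)·(17/2) + (1/5)·(17/4) + (1/5)·(34/3) = 449/60.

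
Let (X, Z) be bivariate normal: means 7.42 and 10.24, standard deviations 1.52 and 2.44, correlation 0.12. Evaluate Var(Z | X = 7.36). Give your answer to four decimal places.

5.8679

For a bivariate normal, Var(Z | X=x) = σ_Z²(1 − ρ²).
Var(Z | X=7.36) = (2.44)²·(1 − (0.12)²) = 5.9536·0.9856 = 5.8679.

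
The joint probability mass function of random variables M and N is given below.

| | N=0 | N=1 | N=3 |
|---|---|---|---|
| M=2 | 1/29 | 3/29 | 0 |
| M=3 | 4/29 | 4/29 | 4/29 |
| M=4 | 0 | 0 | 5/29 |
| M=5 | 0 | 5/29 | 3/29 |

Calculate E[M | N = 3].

47/12

P(N = 3) = 12/29.
Σ M·P over the event = 3·(4/29) + 4·(5/29) + 5·(3/29) = 47/29.
E[M | N = 3] = (47/29) / (12/29) = 47/12.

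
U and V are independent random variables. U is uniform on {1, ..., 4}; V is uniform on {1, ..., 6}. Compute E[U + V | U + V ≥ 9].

P(U + V ≥ 9) = 1/8.
Summing (U+V)·P(x,y) over outcomes with U + V ≥ 9 gives 7/6.
E[U + V | U + V ≥ 9] = (7/6) / (1/8) = 28/3.

28/3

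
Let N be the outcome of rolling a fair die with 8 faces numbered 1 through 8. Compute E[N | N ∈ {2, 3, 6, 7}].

P(N ∈ {2, 3, 6, 7}) = 1/2.
Σ over the event: 2·1/8 + 3·1/8 + 6·1/8 + 7·1/8 = 9/4.
E[N | N ∈ {2, 3, 6, 7}] = (9/4) / (1/2) = 9/2.

9/2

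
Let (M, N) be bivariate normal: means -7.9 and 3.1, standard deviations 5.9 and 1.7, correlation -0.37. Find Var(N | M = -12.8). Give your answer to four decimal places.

2.4944

Var(N | M=x) = (1 − ρ²)·σ_N².
Var(N | M=-12.8) = (1.7)²·(1 − (-0.37)²) = 2.89·0.8631 = 2.4944.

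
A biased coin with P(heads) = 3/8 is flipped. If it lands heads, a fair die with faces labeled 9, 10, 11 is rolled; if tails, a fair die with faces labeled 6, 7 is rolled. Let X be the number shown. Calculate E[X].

E[X | heads] = (9+10+11)/3 = 10.
E[X | tails] = (6+7)/2 = 13/2.
By the law of total expectation,
E[X] = (3/8)·(10) + (5/8)·(13/2) = 125/16.

125/16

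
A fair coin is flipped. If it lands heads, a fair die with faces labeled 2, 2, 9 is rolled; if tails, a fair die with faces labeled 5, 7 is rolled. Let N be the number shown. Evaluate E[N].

31/6

E[N | heads] = (2+2+9)/3 = 13/3.
E[N | tails] = (5+7)/2 = 6.
By the law of total expectation,
E[N] = (1/2)·(13/3) + (1/2)·(6) = 31/6.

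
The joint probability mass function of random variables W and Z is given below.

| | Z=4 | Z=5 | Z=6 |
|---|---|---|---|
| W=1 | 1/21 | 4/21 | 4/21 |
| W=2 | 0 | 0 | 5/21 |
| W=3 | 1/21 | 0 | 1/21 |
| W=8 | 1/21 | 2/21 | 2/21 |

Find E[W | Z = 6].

P(Z = 6) = 4/7.
Summing W·P(W=x,Z=y) over the conditioning event gives 11/7.
E[W | Z = 6] = (11/7) / (4/7) = 11/4.

11/4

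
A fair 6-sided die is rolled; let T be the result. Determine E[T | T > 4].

Given T > 4, T is equally likely to be any of {5, 6}.
E[T | T > 4] = (5 + 6) / 2 = 11/2.

11/2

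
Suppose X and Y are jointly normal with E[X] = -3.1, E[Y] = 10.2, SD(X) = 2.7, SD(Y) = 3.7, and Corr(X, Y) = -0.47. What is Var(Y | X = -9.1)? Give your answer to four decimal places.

10.6659

Var(Y | X=x) = (1 − ρ²)·σ_Y².
Var(Y | X=-9.1) = (3.7)²·(1 − (-0.47)²) = 13.69·0.7791 = 10.6659.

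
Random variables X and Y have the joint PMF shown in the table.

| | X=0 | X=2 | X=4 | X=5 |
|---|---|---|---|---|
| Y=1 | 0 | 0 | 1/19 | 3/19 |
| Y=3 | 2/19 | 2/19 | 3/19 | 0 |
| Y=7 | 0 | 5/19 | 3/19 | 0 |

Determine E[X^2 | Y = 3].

8

P(Y = 3) = 7/19.
Σ X^2·P over the event = 0·(2/19) + 4·(2/19) + 16·(3/19) = 56/19.
E[X^2 | Y = 3] = (56/19) / (7/19) = 8.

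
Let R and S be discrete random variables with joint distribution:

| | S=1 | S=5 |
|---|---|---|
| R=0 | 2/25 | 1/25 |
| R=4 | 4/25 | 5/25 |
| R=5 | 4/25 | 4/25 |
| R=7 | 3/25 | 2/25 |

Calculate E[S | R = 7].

13/5

P(R = 7) = 1/5.
Σ S·P over the event = 1·(3/25) + 5·(2/25) = 13/25.
E[S | R = 7] = (13/25) / (1/5) = 13/5.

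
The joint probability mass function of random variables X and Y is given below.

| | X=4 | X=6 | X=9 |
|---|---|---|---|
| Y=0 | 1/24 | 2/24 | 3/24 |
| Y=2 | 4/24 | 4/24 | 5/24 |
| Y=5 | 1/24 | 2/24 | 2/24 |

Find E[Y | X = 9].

P(X = 9) = 5/12.
Summing Y·P(X=x,Y=y) over the conditioning event gives 5/6.
E[Y | X = 9] = (5/6) / (5/12) = 2.

2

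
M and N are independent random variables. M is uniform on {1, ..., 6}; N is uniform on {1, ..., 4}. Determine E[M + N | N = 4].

15/2

Outcomes with N = 4: (1,4), (2,4), (3,4), (4,4), (5,4), (6,4), each with probability 1/24.
E[M + N | N = 4] = (5 + 6 + 7 + 8 + 9 + 10) / 6 = 15/2.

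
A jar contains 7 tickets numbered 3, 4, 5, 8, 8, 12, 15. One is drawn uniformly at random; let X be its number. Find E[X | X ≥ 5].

P(X ≥ 5) = 5/7.
Σ over the event: 5·1/7 + 8·2/7 + 12·1/7 + 15·1/7 = 48/7.
E[X | X ≥ 5] = (48/7) / (5/7) = 48/5.

48/5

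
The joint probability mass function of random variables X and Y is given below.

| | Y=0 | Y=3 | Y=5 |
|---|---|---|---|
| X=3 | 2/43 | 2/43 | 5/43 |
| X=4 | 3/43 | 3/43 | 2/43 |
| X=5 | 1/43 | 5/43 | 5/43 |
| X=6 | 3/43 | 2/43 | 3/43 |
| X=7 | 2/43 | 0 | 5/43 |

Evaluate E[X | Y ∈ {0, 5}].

156/31

P(Y ∈ {0, 5}) = 31/43.
Summing X·P(X=x,Y=y) over the conditioning event gives 156/43.
E[X | Y ∈ {0, 5}] = (156/43) / (31/43) = 156/31.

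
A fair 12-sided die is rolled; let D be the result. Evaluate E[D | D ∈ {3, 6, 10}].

19/3

P(D ∈ {3, 6, 10}) = 1/4.
Σ over the event: 3·1/12 + 6·1/12 + 10·1/12 = 19/12.
E[D | D ∈ {3, 6, 10}] = (19/12) / (1/4) = 19/3.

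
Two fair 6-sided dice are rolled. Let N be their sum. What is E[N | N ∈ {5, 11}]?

7

P(N ∈ {5, 11}) = 1/6.
Σ over the event: 5·1/9 + 11·1/18 = 7/6.
E[N | N ∈ {5, 11}] = (7/6) / (1/6) = 7.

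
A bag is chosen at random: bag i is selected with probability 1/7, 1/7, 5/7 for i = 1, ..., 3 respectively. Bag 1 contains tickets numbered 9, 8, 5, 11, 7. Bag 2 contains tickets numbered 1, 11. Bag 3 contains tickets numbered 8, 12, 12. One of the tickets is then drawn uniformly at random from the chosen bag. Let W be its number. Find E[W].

202/21

E[W | bag 1] = (9+8+5+11+7)/5 = 8.
E[W | bag 2] = (1+11)/2 = 6.
E[W | bag 3] = (8+12+12)/3 = 32/3.
By the law of total expectation,
E[W] = (1/7)·(8) + (1/7)·(6) + (5/7)·(32/3) = 202/21.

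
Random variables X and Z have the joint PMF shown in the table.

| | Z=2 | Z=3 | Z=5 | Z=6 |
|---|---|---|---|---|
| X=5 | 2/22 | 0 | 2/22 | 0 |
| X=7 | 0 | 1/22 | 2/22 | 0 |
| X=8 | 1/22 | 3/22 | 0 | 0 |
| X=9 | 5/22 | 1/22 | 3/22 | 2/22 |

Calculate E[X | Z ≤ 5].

P(Z ≤ 5) = 10/11.
Summing X·P(X=x,Z=y) over the conditioning event gives 7.
E[X | Z ≤ 5] = (7) / (10/11) = 77/10.

77/10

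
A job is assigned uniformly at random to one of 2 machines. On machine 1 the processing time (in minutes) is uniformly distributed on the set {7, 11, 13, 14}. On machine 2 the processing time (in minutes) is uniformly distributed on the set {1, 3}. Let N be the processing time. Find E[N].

E[N | machine 1] = (7+11+13+14)/4 = 45/4.
E[N | machine 2] = (1+3)/2 = 2.
E[N] = (1/2)·(45/4) + (1/2)·(2) = 53/8.

53/8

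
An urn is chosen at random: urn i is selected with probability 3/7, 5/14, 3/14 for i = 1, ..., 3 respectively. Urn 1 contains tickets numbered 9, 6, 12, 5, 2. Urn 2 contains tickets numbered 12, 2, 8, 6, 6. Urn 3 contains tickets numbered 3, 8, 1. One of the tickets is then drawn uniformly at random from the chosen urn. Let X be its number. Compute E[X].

E[X | urn 1] = (9+6+12+5+2)/5 = 34/5.
E[X | urn 2] = (12+2+8+6+6)/5 = 34/5.
E[X | urn 3] = (3+8+1)/3 = 4.
By the law of total expectation,
E[X] = (3/7)·(34/5) + (5/14)·(34/5) + (3/14)·(4) = 31/5.

31/5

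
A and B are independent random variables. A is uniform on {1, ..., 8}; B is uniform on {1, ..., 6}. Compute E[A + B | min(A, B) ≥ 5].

12

Outcomes with min(A, B) ≥ 5: (5,5), (5,6), (6,5), (6,6), (7,5), (7,6), (8,5), (8,6), each with probability 1/48.
E[A + B | min(A, B) ≥ 5] = (10 + 11 + 11 + 12 + 12 + 13 + 13 + 14) / 8 = 12.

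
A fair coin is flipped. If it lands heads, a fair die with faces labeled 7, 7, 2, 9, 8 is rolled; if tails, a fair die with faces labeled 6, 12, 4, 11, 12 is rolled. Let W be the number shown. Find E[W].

39/5

E[W | heads] = (7+7+2+9+8)/5 = 33/5.
E[W | tails] = (6+12+4+11+12)/5 = 9.
E[W] = (1/2)·(33/5) + (1/2)·(9) = 39/5.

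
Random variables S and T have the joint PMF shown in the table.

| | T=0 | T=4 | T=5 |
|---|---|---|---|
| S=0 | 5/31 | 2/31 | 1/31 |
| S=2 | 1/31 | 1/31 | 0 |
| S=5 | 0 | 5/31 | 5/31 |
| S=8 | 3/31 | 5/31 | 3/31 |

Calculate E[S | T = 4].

P(T = 4) = 13/31.
Σ S·P over the event = 0·(2/31) + 2·(1/31) + 5·(5/31) + 8·(5/31) = 67/31.
E[S | T = 4] = (67/31) / (13/31) = 67/13.

67/13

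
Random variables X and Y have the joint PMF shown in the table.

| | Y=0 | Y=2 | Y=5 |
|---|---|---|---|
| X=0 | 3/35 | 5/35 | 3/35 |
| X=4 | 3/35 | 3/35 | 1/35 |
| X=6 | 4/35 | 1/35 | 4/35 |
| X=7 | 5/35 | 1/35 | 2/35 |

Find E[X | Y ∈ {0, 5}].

113/25

P(Y ∈ {0, 5}) = 5/7.
Σ X·P over the event = 0·(3/35) + 0·(3/35) + 4·(3/35) + 4·(1/35) + 6·(4/35) + 6·(4/35) + 7·(5/35) + 7·(2/35) = 113/35.
E[X | Y ∈ {0, 5}] = (113/35) / (5/7) = 113/25.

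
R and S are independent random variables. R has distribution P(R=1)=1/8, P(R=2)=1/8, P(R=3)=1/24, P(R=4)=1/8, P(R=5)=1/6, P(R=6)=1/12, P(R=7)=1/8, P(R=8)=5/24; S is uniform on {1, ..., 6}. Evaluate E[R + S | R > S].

102/11

P(R > S) = 11/18.
Summing (R+S)·P(x,y) over outcomes with R > S gives 17/3.
E[R + S | R > S] = (17/3) / (11/18) = 102/11.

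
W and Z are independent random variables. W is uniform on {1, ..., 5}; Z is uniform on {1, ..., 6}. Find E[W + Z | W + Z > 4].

175/24

P(W + Z > 4) = 4/5.
Summing (W+Z)·P(x,y) over outcomes with W + Z > 4 gives 35/6.
E[W + Z | W + Z > 4] = (35/6) / (4/5) = 175/24.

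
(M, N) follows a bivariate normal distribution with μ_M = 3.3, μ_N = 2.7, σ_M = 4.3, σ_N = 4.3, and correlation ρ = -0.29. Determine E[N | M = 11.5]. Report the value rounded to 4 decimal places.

For a bivariate normal, E[N | M=x] = μ_N + ρ·(σ_N/σ_M)·(x − μ_M).
E[N | M=11.5] = 2.7 + (-0.29)·(4.3/4.3)·(11.5 − (3.3)) = 2.7 + (-0.29)·(8.2) = 0.3220.

0.3220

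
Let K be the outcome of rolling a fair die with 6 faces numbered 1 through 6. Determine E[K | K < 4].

2

Given K < 4, K is equally likely to be any of {1, 2, 3}.
E[K | K < 4] = (1 + 2 + 3) / 3 = 2.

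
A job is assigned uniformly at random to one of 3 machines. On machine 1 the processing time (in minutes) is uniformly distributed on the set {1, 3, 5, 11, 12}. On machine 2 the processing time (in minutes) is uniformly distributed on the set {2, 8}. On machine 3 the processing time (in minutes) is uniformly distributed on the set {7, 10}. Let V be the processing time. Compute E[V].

E[V | machine 1] = (1+3+5+11+12)/5 = 32/5.
E[V | machine 2] = (2+8)/2 = 5.
E[V | machine 3] = (7+10)/2 = 17/2.
By the law of total expectation,
E[V] = (1/3)·(32/5) + (1/3)·(5) + (1/3)·(17/2) = 199/30.

199/30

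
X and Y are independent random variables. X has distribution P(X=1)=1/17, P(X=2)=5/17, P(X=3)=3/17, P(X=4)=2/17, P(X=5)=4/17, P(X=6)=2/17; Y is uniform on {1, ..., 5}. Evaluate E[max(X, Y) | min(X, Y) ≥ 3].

158/33

P(min(X, Y) ≥ 3) = 33/85.
Summing max(X,Y)·P(x,y) over outcomes with min(X, Y) ≥ 3 gives 158/85.
E[max(X, Y) | min(X, Y) ≥ 3] = (158/85) / (33/85) = 158/33.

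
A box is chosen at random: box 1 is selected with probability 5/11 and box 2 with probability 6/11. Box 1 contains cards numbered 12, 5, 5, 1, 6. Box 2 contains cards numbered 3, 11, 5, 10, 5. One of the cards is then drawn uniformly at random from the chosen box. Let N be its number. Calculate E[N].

E[N | box 1] = (12+5+5+1+6)/5 = 29/5.
E[N | box 2] = (3+11+5+10+5)/5 = 34/5.
By the law of total expectation,
E[N] = (5/11)·(29/5) + (6/11)·(34/5) = 349/55.

349/55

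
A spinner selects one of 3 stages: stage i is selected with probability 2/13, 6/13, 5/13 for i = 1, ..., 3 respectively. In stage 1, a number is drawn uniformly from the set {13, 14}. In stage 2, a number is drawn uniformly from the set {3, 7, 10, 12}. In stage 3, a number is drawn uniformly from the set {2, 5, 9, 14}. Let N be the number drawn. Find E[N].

E[N | stage 1] = (13+14)/2 = 27/2.
E[N | stage 2] = (3+7+10+12)/4 = 8.
E[N | stage 3] = (2+5+9+14)/4 = 15/2.
By the law of total expectation,
E[N] = (2/13)·(27/2) + (6/13)·(8) + (5/13)·(15/2) = 225/26.

225/26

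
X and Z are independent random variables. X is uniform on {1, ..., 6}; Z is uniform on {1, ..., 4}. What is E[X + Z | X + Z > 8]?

28/3

P(X + Z > 8) = 1/8.
Summing (X+Z)·P(x,y) over outcomes with X + Z > 8 gives 7/6.
E[X + Z | X + Z > 8] = (7/6) / (1/8) = 28/3.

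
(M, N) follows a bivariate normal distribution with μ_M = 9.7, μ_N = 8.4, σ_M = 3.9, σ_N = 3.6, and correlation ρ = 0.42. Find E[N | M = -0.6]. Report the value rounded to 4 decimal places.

4.4068

The regression of N on M has slope ρ·σ_N/σ_M and passes through (μ_M, μ_N).
E[N | M=-0.6] = 8.4 + (0.42)·(3.6/3.9)·(-0.6 − (9.7)) = 8.4 + (0.38769)·(-10.3) = 4.4068.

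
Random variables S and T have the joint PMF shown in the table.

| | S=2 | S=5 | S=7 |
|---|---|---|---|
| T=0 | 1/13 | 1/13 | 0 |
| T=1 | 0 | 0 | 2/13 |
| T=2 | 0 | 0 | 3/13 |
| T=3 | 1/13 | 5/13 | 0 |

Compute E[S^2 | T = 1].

49

P(T = 1) = 2/13.
Summing S^2·P(S=x,T=y) over the conditioning event gives 98/13.
E[S^2 | T = 1] = (98/13) / (2/13) = 49.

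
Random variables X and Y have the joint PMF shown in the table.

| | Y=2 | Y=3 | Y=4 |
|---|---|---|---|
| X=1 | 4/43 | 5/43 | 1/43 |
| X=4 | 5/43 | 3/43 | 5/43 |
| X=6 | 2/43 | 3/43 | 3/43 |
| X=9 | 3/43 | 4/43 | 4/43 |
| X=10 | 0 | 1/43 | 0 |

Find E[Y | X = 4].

P(X = 4) = 13/43.
Σ Y·P over the event = 2·(5/43) + 3·(3/43) + 4·(5/43) = 39/43.
E[Y | X = 4] = (39/43) / (13/43) = 3.

3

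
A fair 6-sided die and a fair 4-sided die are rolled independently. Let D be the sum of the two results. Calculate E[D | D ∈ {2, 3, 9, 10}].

P(D ∈ {2, 3, 9, 10}) = 1/4.
Σ over the event: 2·1/24 + 3·1/12 + 9·1/12 + 10·1/24 = 3/2.
E[D | D ∈ {2, 3, 9, 10}] = (3/2) / (1/4) = 6.

6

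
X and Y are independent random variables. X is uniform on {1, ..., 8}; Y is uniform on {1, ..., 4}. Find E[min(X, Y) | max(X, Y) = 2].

4/3

Outcomes with max(X, Y) = 2: (1,2), (2,1), (2,2), each with probability 1/32.
E[min(X, Y) | max(X, Y) = 2] = (1 + 1 + 2) / 3 = 4/3.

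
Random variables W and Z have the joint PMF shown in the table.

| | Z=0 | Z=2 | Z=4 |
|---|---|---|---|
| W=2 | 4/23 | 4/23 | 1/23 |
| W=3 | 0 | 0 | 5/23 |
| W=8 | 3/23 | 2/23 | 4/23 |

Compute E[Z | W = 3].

4

P(W = 3) = 5/23.
Summing Z·P(W=x,Z=y) over the conditioning event gives 20/23.
E[Z | W = 3] = (20/23) / (5/23) = 4.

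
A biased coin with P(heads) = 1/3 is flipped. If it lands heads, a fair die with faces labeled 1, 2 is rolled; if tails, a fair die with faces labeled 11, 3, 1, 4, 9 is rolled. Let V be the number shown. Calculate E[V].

E[V | heads] = (1+2)/2 = 3/2.
E[V | tails] = (11+3+1+4+9)/5 = 28/5.
E[V] = (1/3)·(3/2) + (2/3)·(28/5) = 127/30.

127/30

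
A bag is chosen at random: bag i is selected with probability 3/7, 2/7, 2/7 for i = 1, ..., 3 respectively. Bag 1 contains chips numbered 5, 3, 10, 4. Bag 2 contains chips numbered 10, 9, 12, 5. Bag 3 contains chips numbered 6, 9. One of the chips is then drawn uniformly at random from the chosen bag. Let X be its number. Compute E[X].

99/14

E[X | bag 1] = (5+3+10+4)/4 = 11/2.
E[X | bag 2] = (10+9+12+5)/4 = 9.
E[X | bag 3] = (6+9)/2 = 15/2.
By the law of total expectation,
E[X] = (3/7)·(11/2) + (2/7)·(9) + (2/7)·(15/2) = 99/14.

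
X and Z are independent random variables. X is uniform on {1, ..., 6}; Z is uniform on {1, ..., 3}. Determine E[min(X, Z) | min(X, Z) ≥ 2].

12/5

Outcomes with min(X, Z) ≥ 2: (2,2), (2,3), (3,2), (3,3), (4,2), (4,3), (5,2), (5,3), (6,2), (6,3), each with probability 1/18.
E[min(X, Z) | min(X, Z) ≥ 2] = (2 + 2 + 2 + 3 + 2 + 3 + 2 + 3 + 2 + 3) / 10 = 12/5.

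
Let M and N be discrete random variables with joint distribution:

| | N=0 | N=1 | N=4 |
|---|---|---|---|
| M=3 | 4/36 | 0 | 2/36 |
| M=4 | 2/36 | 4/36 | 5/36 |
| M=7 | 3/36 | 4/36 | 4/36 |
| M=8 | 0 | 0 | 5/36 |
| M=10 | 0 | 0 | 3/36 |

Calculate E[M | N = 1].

P(N = 1) = 2/9.
Σ M·P over the event = 4·(4/36) + 7·(4/36) = 11/9.
E[M | N = 1] = (11/9) / (2/9) = 11/2.

11/2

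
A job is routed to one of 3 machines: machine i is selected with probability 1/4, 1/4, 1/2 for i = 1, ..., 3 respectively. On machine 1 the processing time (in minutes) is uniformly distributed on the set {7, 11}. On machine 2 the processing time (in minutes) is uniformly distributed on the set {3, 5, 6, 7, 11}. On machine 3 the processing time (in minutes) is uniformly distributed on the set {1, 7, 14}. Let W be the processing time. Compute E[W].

E[W | machine 1] = (7+11)/2 = 9.
E[W | machine 2] = (3+5+6+7+11)/5 = 32/5.
E[W | machine 3] = (1+7+14)/3 = 22/3.
E[W] = (1/4)·(9) + (1/4)·(32/5) + (1/2)·(22/3) = 451/60.

451/60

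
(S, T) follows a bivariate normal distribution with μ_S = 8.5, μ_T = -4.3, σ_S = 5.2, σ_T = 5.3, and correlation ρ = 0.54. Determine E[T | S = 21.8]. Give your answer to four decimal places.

The regression of T on S has slope ρ·σ_T/σ_S and passes through (μ_S, μ_T).
E[T | S=21.8] = -4.3 + (0.54)·(5.3/5.2)·(21.8 − (8.5)) = -4.3 + (0.55038)·(13.3) = 3.0201.

3.0201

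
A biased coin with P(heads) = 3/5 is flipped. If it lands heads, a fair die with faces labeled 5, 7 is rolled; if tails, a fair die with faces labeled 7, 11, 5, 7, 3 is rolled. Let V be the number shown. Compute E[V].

156/25

E[V | heads] = (5+7)/2 = 6.
E[V | tails] = (7+11+5+7+3)/5 = 33/5.
By the law of total expectation,
E[V] = (3/5)·(6) + (2/5)·(33/5) = 156/25.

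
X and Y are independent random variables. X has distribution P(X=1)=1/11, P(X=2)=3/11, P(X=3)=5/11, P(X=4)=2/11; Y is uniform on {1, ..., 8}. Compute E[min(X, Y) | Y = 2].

21/11

P(Y = 2) = 1/8.
Summing min(X,Y)·P(x,y) over outcomes with Y = 2 gives 21/88.
E[min(X, Y) | Y = 2] = (21/88) / (1/8) = 21/11.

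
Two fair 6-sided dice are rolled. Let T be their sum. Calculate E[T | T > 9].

P(T > 9) = 1/6.
Σ over the event: 10·1/12 + 11·1/18 + 12·1/36 = 16/9.
E[T | T > 9] = (16/9) / (1/6) = 32/3.

32/3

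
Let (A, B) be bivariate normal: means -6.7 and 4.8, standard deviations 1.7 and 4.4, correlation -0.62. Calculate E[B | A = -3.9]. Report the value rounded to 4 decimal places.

0.3068

The regression of B on A has slope ρ·σ_B/σ_A and passes through (μ_A, μ_B).
E[B | A=-3.9] = 4.8 + (-0.62)·(4.4/1.7)·(-3.9 − (-6.7)) = 4.8 + (-1.6047)·(2.8) = 0.3068.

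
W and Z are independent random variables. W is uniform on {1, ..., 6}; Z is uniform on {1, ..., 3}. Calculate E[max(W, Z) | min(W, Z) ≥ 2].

41/10

Outcomes with min(W, Z) ≥ 2: (2,2), (2,3), (3,2), (3,3), (4,2), (4,3), (5,2), (5,3), (6,2), (6,3), each with probability 1/18.
E[max(W, Z) | min(W, Z) ≥ 2] = (2 + 3 + 3 + 3 + 4 + 4 + 5 + 5 + 6 + 6) / 10 = 41/10.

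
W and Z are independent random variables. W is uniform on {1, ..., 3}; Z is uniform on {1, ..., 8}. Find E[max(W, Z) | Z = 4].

Outcomes with Z = 4: (1,4), (2,4), (3,4), each with probability 1/24.
E[max(W, Z) | Z = 4] = (4 + 4 + 4) / 3 = 4.

4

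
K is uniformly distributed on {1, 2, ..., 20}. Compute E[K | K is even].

Given K is even, K is equally likely to be any of {2, 4, 6, 8, 10, 12, 14, 16, 18, 20}.
E[K | K is even] = (2 + 4 + 6 + 8 + 10 + 12 + 14 + 16 + 18 + 20) / 10 = 11.

11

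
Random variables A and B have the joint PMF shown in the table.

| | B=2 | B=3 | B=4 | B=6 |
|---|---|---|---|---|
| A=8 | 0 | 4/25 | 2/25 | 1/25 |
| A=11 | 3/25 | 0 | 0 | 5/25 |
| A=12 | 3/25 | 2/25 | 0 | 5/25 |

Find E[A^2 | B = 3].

P(B = 3) = 6/25.
Σ A^2·P over the event = 64·(4/25) + 144·(2/25) = 544/25.
E[A^2 | B = 3] = (544/25) / (6/25) = 272/3.

272/3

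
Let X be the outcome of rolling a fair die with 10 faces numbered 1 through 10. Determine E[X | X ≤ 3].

Given X ≤ 3, X is equally likely to be any of {1, 2, 3}.
E[X | X ≤ 3] = (1 + 2 + 3) / 3 = 2.

2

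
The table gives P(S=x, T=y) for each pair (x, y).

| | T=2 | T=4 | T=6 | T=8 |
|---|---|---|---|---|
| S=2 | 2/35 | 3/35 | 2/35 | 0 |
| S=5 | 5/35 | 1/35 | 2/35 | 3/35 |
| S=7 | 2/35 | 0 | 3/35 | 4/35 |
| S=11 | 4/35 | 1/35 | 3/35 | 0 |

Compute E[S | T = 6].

P(T = 6) = 2/7.
Σ S·P over the event = 2·(2/35) + 5·(2/35) + 7·(3/35) + 11·(3/35) = 68/35.
E[S | T = 6] = (68/35) / (2/7) = 34/5.

34/5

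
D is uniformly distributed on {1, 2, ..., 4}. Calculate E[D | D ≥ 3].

Given D ≥ 3, D is equally likely to be any of {3, 4}.
E[D | D ≥ 3] = (3 + 4) / 2 = 7/2.

7/2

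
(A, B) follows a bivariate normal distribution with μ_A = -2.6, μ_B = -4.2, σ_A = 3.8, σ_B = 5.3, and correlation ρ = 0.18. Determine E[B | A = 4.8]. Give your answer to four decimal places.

-2.3422

The regression of B on A has slope ρ·σ_B/σ_A and passes through (μ_A, μ_B).
E[B | A=4.8] = -4.2 + (0.18)·(5.3/3.8)·(4.8 − (-2.6)) = -4.2 + (0.25105)·(7.4) = -2.3422.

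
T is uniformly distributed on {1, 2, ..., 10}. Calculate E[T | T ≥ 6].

8

Given T ≥ 6, T is equally likely to be any of {6, 7, 8, 9, 10}.
E[T | T ≥ 6] = (6 + 7 + 8 + 9 + 10) / 5 = 8.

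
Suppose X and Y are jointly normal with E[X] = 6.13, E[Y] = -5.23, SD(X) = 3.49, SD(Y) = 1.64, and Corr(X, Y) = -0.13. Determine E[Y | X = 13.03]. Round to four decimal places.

The regression of Y on X has slope ρ·σ_Y/σ_X and passes through (μ_X, μ_Y).
E[Y | X=13.03] = -5.23 + (-0.13)·(1.64/3.49)·(13.03 − (6.13)) = -5.23 + (-0.061089)·(6.9) = -5.6515.

-5.6515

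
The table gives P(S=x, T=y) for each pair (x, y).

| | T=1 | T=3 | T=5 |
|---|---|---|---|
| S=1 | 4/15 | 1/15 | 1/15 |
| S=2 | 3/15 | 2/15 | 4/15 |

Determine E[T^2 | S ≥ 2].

121/9

P(S ≥ 2) = 3/5.
Σ T^2·P over the event = 1·(3/15) + 9·(2/15) + 25·(4/15) = 121/15.
E[T^2 | S ≥ 2] = (121/15) / (3/5) = 121/9.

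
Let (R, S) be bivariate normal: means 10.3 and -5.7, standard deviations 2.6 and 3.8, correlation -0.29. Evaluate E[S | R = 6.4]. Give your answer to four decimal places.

-4.0470

E[S | R=x] = μ_S + ρ(σ_S/σ_R)(x − μ_R) for jointly normal variables.
E[S | R=6.4] = -5.7 + (-0.29)·(3.8/2.6)·(6.4 − (10.3)) = -5.7 + (-0.42385)·(-3.9) = -4.0470.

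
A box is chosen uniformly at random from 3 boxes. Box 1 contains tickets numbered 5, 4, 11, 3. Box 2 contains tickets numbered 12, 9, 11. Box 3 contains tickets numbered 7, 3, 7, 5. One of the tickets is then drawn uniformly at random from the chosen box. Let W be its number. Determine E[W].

263/36

E[W | box 1] = (5+4+11+3)/4 = 23/4.
E[W | box 2] = (12+9+11)/3 = 32/3.
E[W | box 3] = (7+3+7+5)/4 = 11/2.
E[W] = (1/3)·(23/4) + (1/3)·(32/3) + (1/3)·(11/2) = 263/36.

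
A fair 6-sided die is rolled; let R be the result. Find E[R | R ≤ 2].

Given R ≤ 2, R is equally likely to be any of {1, 2}.
E[R | R ≤ 2] = (1 + 2) / 2 = 3/2.

3/2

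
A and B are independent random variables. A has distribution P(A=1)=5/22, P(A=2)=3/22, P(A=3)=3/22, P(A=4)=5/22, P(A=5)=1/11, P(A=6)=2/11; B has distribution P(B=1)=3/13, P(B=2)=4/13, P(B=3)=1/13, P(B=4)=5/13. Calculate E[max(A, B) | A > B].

683/148

P(A > B) = 74/143.
Summing max(A,B)·P(x,y) over outcomes with A > B gives 683/286.
E[max(A, B) | A > B] = (683/286) / (74/143) = 683/148.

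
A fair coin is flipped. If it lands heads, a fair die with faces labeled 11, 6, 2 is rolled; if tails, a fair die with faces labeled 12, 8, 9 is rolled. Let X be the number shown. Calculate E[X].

8

E[X | heads] = (11+6+2)/3 = 19/3.
E[X | tails] = (12+8+9)/3 = 29/3.
E[X] = (1/2)·(19/3) + (1/2)·(29/3) = 8.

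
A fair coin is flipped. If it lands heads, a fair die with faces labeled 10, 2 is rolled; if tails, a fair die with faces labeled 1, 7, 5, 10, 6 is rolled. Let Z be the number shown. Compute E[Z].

E[Z | heads] = (10+2)/2 = 6.
E[Z | tails] = (1+7+5+10+6)/5 = 29/5.
By the law of total expectation,
E[Z] = (1/2)·(6) + (1/2)·(29/5) = 59/10.

59/10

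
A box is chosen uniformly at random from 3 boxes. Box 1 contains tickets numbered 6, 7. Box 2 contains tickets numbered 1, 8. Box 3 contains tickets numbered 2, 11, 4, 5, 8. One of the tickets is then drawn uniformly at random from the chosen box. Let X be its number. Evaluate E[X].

E[X | box 1] = (6+7)/2 = 13/2.
E[X | box 2] = (1+8)/2 = 9/2.
E[X | box 3] = (2+11+4+5+8)/5 = 6.
By the law of total expectation,
E[X] = (1/3)·(13/2) + (1/3)·(9/2) + (1/3)·(6) = 17/3.

17/3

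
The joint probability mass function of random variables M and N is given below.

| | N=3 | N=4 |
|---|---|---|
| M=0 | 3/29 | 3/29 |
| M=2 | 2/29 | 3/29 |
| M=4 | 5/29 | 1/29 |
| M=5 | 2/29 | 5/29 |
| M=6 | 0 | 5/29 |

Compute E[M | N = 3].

P(N = 3) = 12/29.
Σ M·P over the event = 0·(3/29) + 2·(2/29) + 4·(5/29) + 5·(2/29) = 34/29.
E[M | N = 3] = (34/29) / (12/29) = 17/6.

17/6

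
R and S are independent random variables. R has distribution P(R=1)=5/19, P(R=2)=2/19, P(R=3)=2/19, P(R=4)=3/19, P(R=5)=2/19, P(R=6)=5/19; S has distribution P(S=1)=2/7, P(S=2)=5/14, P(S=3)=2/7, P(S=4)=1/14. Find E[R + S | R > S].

P(R > S) = 163/266.
Summing (R+S)·P(x,y) over outcomes with R > S gives 555/133.
E[R + S | R > S] = (555/133) / (163/266) = 1110/163.

1110/163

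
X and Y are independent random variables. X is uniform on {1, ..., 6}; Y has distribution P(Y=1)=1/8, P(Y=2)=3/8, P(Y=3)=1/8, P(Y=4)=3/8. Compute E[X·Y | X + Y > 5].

79/6

P(X + Y > 5) = 5/8.
Summing XY·P(x,y) over outcomes with X + Y > 5 gives 395/48.
E[X·Y | X + Y > 5] = (395/48) / (5/8) = 79/6.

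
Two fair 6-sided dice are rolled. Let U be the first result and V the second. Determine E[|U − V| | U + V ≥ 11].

2/3

Outcomes with U + V ≥ 11: (5,6), (6,5), (6,6), each with probability 1/36.
E[|U − V| | U + V ≥ 11] = (1 + 1 + 0) / 3 = 2/3.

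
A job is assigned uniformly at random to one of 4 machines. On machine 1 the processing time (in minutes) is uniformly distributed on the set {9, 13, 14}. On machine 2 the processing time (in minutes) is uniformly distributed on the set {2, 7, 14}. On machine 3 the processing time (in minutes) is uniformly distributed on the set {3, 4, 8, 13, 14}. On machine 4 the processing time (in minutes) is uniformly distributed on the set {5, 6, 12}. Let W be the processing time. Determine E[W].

E[W | machine 1] = (9+13+14)/3 = 12.
E[W | machine 2] = (2+7+14)/3 = 23/3.
E[W | machine 3] = (3+4+8+13+14)/5 = 42/5.
E[W | machine 4] = (5+6+12)/3 = 23/3.
By the law of total expectation,
E[W] = (1/4)·(12) + (1/4)·(23/3) + (1/4)·(42/5) + (1/4)·(23/3) = 134/15.

134/15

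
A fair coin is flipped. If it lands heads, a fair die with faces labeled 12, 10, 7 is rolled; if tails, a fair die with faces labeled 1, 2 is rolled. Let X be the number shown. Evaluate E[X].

E[X | heads] = (12+10+7)/3 = 29/3.
E[X | tails] = (1+2)/2 = 3/2.
By the law of total expectation,
E[X] = (1/2)·(29/3) + (1/2)·(3/2) = 67/12.

67/12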